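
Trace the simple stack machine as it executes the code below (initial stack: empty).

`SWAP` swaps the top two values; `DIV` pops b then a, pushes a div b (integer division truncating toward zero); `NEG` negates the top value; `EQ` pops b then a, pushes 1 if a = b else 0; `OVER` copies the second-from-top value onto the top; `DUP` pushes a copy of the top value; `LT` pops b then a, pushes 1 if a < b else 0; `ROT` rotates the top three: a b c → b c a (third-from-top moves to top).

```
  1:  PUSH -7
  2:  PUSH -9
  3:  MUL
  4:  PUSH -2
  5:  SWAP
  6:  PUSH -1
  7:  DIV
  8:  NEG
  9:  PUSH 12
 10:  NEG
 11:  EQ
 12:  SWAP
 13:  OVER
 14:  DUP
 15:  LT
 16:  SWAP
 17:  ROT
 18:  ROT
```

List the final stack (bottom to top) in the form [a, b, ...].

[-2, 0, 0]

PUSH -7 → [-7]
PUSH -9 → [-7, -9]
MUL     → [63]
PUSH -2 → [63, -2]
SWAP    → [-2, 63]
PUSH -1 → [-2, 63, -1]
DIV     → [-2, -63]
NEG     → [-2, 63]
PUSH 12 → [-2, 63, 12]
NEG     → [-2, 63, -12]
EQ      → [-2, 0]
SWAP    → [0, -2]
OVER    → [0, -2, 0]
DUP     → [0, -2, 0, 0]
LT      → [0, -2, 0]
SWAP    → [0, 0, -2]
ROT     → [0, -2, 0]
ROT     → [-2, 0, 0]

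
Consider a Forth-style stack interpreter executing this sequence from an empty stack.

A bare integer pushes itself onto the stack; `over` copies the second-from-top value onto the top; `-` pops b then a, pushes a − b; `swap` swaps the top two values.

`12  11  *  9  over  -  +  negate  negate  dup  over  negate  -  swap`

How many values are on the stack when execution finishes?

2

12     → [12]
11     → [12, 11]
*      → [132]
9      → [132, 9]
over   → [132, 9, 132]
-      → [132, -123]
+      → [9]
negate → [-9]
negate → [9]
dup    → [9, 9]
over   → [9, 9, 9]
negate → [9, 9, -9]
-      → [9, 18]
swap   → [18, 9]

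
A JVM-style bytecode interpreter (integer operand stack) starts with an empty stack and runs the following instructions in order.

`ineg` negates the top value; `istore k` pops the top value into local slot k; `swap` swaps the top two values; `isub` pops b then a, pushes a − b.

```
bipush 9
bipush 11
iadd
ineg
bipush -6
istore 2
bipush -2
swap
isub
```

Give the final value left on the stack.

18

bipush 9  → [9]
bipush 11 → [9, 11]
iadd      → [20]
ineg      → [-20]
bipush -6 → [-20, -6]
istore 2  → [-20]
bipush -2 → [-20, -2]
swap      → [-2, -20]
isub      → [18]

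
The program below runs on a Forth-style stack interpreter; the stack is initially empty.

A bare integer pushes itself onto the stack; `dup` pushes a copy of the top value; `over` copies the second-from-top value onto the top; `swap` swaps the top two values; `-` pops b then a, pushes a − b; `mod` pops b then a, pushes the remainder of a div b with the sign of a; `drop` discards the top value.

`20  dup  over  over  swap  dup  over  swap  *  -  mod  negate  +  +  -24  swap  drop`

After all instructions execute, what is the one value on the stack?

20     : 20
dup    : 20 20
over   : 20 20 20
over   : 20 20 20 20
swap   : 20 20 20 20
dup    : 20 20 20 20 20
over   : 20 20 20 20 20 20
swap   : 20 20 20 20 20 20
*      : 20 20 20 20 400
-      : 20 20 20 -380
mod    : 20 20 20
negate : 20 20 -20
+      : 20 0
+      : 20
-24    : 20 -24
swap   : -24 20
drop   : -24

-24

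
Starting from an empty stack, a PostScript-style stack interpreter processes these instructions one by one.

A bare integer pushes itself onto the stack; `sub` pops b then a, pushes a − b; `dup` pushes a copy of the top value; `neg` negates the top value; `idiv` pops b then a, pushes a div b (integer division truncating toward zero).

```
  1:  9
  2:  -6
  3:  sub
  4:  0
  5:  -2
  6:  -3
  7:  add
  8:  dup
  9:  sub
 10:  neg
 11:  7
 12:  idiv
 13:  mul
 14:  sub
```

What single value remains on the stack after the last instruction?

15

9    -> [9]
-6   -> [9, -6]
sub  -> [15]
0    -> [15, 0]
-2   -> [15, 0, -2]
-3   -> [15, 0, -2, -3]
add  -> [15, 0, -5]
dup  -> [15, 0, -5, -5]
sub  -> [15, 0, 0]
neg  -> [15, 0, 0]
7    -> [15, 0, 0, 7]
idiv -> [15, 0, 0]
mul  -> [15, 0]
sub  -> [15]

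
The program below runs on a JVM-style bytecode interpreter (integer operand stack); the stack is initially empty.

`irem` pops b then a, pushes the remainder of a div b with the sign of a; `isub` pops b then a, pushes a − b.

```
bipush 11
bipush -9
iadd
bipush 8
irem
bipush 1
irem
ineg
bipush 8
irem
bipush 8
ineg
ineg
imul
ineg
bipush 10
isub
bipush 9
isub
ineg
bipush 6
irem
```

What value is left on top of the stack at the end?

1

bipush 11 → [11]
bipush -9 → [11, -9]
iadd      → [2]
bipush 8  → [2, 8]
irem      → [2]
bipush 1  → [2, 1]
irem      → [0]
ineg      → [0]
bipush 8  → [0, 8]
irem      → [0]
bipush 8  → [0, 8]
ineg      → [0, -8]
ineg      → [0, 8]
imul      → [0]
ineg      → [0]
bipush 10 → [0, 10]
isub      → [-10]
bipush 9  → [-10, 9]
isub      → [-19]
ineg      → [19]
bipush 6  → [19, 6]
irem      → [1]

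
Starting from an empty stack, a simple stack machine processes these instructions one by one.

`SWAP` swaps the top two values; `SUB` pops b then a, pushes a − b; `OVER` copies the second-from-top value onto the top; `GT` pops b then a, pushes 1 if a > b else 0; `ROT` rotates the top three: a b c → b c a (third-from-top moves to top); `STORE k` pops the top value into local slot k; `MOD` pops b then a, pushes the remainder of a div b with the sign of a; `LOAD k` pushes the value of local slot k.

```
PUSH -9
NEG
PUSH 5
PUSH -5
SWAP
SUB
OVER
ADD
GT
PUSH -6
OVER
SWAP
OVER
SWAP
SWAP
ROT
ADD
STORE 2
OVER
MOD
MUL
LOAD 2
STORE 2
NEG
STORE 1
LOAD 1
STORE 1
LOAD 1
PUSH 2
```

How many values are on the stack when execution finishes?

PUSH -9 → -9
NEG     → 9
PUSH 5  → 9 5
PUSH -5 → 9 5 -5
SWAP    → 9 -5 5
SUB     → 9 -10
OVER    → 9 -10 9
ADD     → 9 -1
GT      → 1
PUSH -6 → 1 -6
OVER    → 1 -6 1
SWAP    → 1 1 -6
OVER    → 1 1 -6 1
SWAP    → 1 1 1 -6
SWAP    → 1 1 -6 1
ROT     → 1 -6 1 1
ADD     → 1 -6 2
STORE 2 → 1 -6
OVER    → 1 -6 1
MOD     → 1 0
MUL     → 0
LOAD 2  → 0 2
STORE 2 → 0
NEG     → 0
STORE 1 → (empty)
LOAD 1  → 0
STORE 1 → (empty)
LOAD 1  → 0
PUSH 2  → 0 2

2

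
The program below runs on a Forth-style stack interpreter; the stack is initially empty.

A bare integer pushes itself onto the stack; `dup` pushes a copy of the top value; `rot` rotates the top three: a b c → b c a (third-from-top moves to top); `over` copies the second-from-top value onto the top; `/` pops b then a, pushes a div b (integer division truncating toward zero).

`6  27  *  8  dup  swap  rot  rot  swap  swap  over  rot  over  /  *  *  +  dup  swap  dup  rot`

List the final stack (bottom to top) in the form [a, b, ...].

6    : [6]
27   : [6, 27]
*    : [162]
8    : [162, 8]
dup  : [162, 8, 8]
swap : [162, 8, 8]
rot  : [8, 8, 162]
rot  : [8, 162, 8]
swap : [8, 8, 162]
swap : [8, 162, 8]
over : [8, 162, 8, 162]
rot  : [8, 8, 162, 162]
over : [8, 8, 162, 162, 162]
/    : [8, 8, 162, 1]
*    : [8, 8, 162]
*    : [8, 1296]
+    : [1304]
dup  : [1304, 1304]
swap : [1304, 1304]
dup  : [1304, 1304, 1304]
rot  : [1304, 1304, 1304]

[1304, 1304, 1304]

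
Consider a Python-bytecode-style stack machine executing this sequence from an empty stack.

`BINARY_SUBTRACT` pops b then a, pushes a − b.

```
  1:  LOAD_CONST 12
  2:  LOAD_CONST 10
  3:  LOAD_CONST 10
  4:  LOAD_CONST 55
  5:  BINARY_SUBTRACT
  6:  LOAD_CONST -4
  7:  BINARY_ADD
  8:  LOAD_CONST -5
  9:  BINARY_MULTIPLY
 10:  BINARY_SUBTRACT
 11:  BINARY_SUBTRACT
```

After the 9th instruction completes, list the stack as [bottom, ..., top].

[12, 10, 245]

LOAD_CONST 12   : [12]
LOAD_CONST 10   : [12, 10]
LOAD_CONST 10   : [12, 10, 10]
LOAD_CONST 55   : [12, 10, 10, 55]
BINARY_SUBTRACT : [12, 10, -45]
LOAD_CONST -4   : [12, 10, -45, -4]
BINARY_ADD      : [12, 10, -49]
LOAD_CONST -5   : [12, 10, -49, -5]
BINARY_MULTIPLY : [12, 10, 245]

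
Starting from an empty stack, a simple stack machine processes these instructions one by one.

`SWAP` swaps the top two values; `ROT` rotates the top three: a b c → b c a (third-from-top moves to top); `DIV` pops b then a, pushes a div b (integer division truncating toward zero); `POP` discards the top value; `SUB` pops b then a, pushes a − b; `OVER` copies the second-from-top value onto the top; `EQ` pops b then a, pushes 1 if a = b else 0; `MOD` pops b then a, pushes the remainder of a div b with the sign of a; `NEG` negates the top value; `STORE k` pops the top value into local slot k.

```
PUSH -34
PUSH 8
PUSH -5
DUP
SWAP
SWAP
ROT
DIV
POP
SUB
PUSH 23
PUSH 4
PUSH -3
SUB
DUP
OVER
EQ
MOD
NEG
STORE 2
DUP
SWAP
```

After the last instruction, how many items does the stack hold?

PUSH -34 : -34
PUSH 8   : -34 8
PUSH -5  : -34 8 -5
DUP      : -34 8 -5 -5
SWAP     : -34 8 -5 -5
SWAP     : -34 8 -5 -5
ROT      : -34 -5 -5 8
DIV      : -34 -5 0
POP      : -34 -5
SUB      : -29
PUSH 23  : -29 23
PUSH 4   : -29 23 4
PUSH -3  : -29 23 4 -3
SUB      : -29 23 7
DUP      : -29 23 7 7
OVER     : -29 23 7 7 7
EQ       : -29 23 7 1
MOD      : -29 23 0
NEG      : -29 23 0
STORE 2  : -29 23
DUP      : -29 23 23
SWAP     : -29 23 23

3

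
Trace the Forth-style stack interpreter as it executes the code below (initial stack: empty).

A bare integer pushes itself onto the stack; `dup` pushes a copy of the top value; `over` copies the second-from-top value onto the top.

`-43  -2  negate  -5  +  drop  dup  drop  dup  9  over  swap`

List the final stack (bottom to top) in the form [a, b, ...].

[-43, -43, -43, 9]

-43    → -43
-2     → -43 -2
negate → -43 2
-5     → -43 2 -5
+      → -43 -3
drop   → -43
dup    → -43 -43
drop   → -43
dup    → -43 -43
9      → -43 -43 9
over   → -43 -43 9 -43
swap   → -43 -43 -43 9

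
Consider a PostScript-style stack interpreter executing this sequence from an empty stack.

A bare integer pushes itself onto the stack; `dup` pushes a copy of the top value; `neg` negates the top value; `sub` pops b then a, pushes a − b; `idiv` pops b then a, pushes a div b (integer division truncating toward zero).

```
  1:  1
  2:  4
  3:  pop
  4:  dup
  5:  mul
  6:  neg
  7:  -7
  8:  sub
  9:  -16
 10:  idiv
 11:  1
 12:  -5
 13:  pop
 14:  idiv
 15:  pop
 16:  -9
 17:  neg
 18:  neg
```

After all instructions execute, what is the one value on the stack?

1    → 1
4    → 1 4
pop  → 1
dup  → 1 1
mul  → 1
neg  → -1
-7   → -1 -7
sub  → 6
-16  → 6 -16
idiv → 0
1    → 0 1
-5   → 0 1 -5
pop  → 0 1
idiv → 0
pop  → (empty)
-9   → -9
neg  → 9
neg  → -9

-9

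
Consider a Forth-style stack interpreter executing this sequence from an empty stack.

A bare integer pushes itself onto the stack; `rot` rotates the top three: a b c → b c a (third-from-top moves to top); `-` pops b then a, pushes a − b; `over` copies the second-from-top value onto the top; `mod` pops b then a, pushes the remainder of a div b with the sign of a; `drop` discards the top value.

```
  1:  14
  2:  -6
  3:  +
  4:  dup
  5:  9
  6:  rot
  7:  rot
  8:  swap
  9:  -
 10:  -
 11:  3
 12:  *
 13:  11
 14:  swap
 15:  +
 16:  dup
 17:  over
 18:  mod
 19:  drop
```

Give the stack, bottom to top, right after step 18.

[38, 0]

14   : [14]
-6   : [14, -6]
+    : [8]
dup  : [8, 8]
9    : [8, 8, 9]
rot  : [8, 9, 8]
rot  : [9, 8, 8]
swap : [9, 8, 8]
-    : [9, 0]
-    : [9]
3    : [9, 3]
*    : [27]
11   : [27, 11]
swap : [11, 27]
+    : [38]
dup  : [38, 38]
over : [38, 38, 38]
mod  : [38, 0]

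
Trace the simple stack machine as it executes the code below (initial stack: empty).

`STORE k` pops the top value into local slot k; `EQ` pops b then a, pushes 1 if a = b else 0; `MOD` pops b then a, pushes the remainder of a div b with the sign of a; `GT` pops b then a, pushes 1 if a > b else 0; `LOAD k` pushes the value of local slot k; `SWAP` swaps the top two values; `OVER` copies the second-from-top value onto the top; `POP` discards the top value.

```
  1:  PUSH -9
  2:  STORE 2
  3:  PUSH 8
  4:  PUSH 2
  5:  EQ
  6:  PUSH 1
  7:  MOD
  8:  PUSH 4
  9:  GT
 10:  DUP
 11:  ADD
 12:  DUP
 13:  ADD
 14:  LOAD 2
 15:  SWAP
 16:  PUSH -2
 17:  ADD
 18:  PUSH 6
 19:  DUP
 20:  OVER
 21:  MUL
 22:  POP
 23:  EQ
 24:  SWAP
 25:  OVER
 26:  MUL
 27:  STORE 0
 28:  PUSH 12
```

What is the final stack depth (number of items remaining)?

PUSH -9 -> [-9]
STORE 2 -> []
PUSH 8  -> [8]
PUSH 2  -> [8, 2]
EQ      -> [0]
PUSH 1  -> [0, 1]
MOD     -> [0]
PUSH 4  -> [0, 4]
GT      -> [0]
DUP     -> [0, 0]
ADD     -> [0]
DUP     -> [0, 0]
ADD     -> [0]
LOAD 2  -> [0, -9]
SWAP    -> [-9, 0]
PUSH -2 -> [-9, 0, -2]
ADD     -> [-9, -2]
PUSH 6  -> [-9, -2, 6]
DUP     -> [-9, -2, 6, 6]
OVER    -> [-9, -2, 6, 6, 6]
MUL     -> [-9, -2, 6, 36]
POP     -> [-9, -2, 6]
EQ      -> [-9, 0]
SWAP    -> [0, -9]
OVER    -> [0, -9, 0]
MUL     -> [0, 0]
STORE 0 -> [0]
PUSH 12 -> [0, 12]

2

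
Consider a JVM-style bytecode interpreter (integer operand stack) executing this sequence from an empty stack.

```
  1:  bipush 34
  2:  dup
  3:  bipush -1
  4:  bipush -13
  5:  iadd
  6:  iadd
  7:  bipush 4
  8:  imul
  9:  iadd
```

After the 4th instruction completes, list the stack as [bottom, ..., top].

bipush 34  -> 34
dup        -> 34 34
bipush -1  -> 34 34 -1
bipush -13 -> 34 34 -1 -13

[34, 34, -1, -13]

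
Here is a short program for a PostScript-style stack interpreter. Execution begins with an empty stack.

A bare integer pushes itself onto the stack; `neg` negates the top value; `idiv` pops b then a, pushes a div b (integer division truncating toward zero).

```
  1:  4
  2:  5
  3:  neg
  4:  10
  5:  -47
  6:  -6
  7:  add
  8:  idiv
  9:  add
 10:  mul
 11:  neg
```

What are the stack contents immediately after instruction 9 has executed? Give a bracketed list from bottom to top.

4    : 4
5    : 4 5
neg  : 4 -5
10   : 4 -5 10
-47  : 4 -5 10 -47
-6   : 4 -5 10 -47 -6
add  : 4 -5 10 -53
idiv : 4 -5 0
add  : 4 -5

[4, -5]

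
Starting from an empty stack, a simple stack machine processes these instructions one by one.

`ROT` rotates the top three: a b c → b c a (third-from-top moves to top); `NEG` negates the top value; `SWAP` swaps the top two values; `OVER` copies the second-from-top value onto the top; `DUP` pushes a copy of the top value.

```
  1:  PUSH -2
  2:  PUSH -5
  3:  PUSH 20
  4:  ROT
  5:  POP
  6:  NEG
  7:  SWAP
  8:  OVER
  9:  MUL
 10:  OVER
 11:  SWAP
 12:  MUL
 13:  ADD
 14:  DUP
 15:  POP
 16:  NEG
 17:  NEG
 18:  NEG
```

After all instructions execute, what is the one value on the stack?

PUSH -2 : [-2]
PUSH -5 : [-2, -5]
PUSH 20 : [-2, -5, 20]
ROT     : [-5, 20, -2]
POP     : [-5, 20]
NEG     : [-5, -20]
SWAP    : [-20, -5]
OVER    : [-20, -5, -20]
MUL     : [-20, 100]
OVER    : [-20, 100, -20]
SWAP    : [-20, -20, 100]
MUL     : [-20, -2000]
ADD     : [-2020]
DUP     : [-2020, -2020]
POP     : [-2020]
NEG     : [2020]
NEG     : [-2020]
NEG     : [2020]

2020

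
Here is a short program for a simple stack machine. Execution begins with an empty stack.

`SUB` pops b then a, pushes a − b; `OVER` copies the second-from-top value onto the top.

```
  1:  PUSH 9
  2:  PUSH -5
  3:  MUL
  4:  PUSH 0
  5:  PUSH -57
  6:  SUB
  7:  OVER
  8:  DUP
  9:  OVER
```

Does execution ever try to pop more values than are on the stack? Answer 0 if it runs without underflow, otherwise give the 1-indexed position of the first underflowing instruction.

PUSH 9   : 9
PUSH -5  : 9 -5
MUL      : -45
PUSH 0   : -45 0
PUSH -57 : -45 0 -57
SUB      : -45 57
OVER     : -45 57 -45
DUP      : -45 57 -45 -45
OVER     : -45 57 -45 -45 -45

0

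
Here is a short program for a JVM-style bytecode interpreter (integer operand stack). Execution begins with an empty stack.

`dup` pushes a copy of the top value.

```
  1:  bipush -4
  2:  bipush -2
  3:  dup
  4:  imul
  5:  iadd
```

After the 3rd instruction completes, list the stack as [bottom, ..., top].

bipush -4 → [-4]
bipush -2 → [-4, -2]
dup       → [-4, -2, -2]

[-4, -2, -2]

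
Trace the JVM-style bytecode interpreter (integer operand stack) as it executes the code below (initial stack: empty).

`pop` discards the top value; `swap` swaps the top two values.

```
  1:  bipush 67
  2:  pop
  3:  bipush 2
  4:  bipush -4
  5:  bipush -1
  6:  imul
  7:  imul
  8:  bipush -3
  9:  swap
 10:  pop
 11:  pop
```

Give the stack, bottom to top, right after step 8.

bipush 67 -> [67]
pop       -> []
bipush 2  -> [2]
bipush -4 -> [2, -4]
bipush -1 -> [2, -4, -1]
imul      -> [2, 4]
imul      -> [8]
bipush -3 -> [8, -3]

[8, -3]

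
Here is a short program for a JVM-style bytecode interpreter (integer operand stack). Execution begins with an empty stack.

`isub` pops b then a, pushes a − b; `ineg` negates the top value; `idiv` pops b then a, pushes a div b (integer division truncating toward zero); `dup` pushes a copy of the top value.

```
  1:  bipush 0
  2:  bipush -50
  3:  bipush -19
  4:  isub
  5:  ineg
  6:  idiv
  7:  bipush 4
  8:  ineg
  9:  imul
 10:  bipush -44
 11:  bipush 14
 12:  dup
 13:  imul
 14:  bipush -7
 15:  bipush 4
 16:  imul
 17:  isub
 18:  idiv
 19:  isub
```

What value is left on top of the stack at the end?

bipush 0   → [0]
bipush -50 → [0, -50]
bipush -19 → [0, -50, -19]
isub       → [0, -31]
ineg       → [0, 31]
idiv       → [0]
bipush 4   → [0, 4]
ineg       → [0, -4]
imul       → [0]
bipush -44 → [0, -44]
bipush 14  → [0, -44, 14]
dup        → [0, -44, 14, 14]
imul       → [0, -44, 196]
bipush -7  → [0, -44, 196, -7]
bipush 4   → [0, -44, 196, -7, 4]
imul       → [0, -44, 196, -28]
isub       → [0, -44, 224]
idiv       → [0, 0]
isub       → [0]

0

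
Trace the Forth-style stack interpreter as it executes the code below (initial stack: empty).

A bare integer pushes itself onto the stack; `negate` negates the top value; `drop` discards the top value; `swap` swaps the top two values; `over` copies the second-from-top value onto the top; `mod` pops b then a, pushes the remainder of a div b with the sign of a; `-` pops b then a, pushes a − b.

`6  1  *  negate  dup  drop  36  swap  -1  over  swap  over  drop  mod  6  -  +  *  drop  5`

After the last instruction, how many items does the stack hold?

6       [6]
1       [6, 1]
*       [6]
negate  [-6]
dup     [-6, -6]
drop    [-6]
36      [-6, 36]
swap    [36, -6]
-1      [36, -6, -1]
over    [36, -6, -1, -6]
swap    [36, -6, -6, -1]
over    [36, -6, -6, -1, -6]
drop    [36, -6, -6, -1]
mod     [36, -6, 0]
6       [36, -6, 0, 6]
-       [36, -6, -6]
+       [36, -12]
*       [-432]
drop    []
5       [5]

1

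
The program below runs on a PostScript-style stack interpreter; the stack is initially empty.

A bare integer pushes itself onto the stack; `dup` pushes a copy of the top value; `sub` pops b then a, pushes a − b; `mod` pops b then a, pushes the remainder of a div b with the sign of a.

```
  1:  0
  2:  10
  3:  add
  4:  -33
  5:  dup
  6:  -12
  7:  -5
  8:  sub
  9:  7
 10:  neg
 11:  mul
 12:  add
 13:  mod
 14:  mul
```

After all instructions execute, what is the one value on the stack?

-10

0   : 0
10  : 0 10
add : 10
-33 : 10 -33
dup : 10 -33 -33
-12 : 10 -33 -33 -12
-5  : 10 -33 -33 -12 -5
sub : 10 -33 -33 -7
7   : 10 -33 -33 -7 7
neg : 10 -33 -33 -7 -7
mul : 10 -33 -33 49
add : 10 -33 16
mod : 10 -1
mul : -10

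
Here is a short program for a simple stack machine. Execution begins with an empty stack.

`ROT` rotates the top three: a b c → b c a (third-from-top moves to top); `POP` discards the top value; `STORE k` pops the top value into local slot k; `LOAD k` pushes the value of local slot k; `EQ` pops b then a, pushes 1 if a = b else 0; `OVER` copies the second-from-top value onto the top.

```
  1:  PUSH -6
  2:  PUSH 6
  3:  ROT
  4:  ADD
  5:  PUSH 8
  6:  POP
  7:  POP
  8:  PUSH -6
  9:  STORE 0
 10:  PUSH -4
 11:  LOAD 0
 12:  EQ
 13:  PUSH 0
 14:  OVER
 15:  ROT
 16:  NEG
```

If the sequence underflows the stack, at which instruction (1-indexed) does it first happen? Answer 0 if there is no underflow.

3

PUSH -6  [-6]
PUSH 6   [-6, 6]
ROT  — needs 3 operands, stack has 2 → underflow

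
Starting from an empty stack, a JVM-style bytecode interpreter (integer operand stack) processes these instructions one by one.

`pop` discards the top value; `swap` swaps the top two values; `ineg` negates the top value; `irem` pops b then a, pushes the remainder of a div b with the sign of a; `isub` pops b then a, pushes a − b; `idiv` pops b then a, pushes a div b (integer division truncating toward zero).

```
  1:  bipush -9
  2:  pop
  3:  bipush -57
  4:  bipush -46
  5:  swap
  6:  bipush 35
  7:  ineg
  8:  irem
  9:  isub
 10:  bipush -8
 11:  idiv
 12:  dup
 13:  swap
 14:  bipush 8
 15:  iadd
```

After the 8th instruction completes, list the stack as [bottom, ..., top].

bipush -9  : [-9]
pop        : []
bipush -57 : [-57]
bipush -46 : [-57, -46]
swap       : [-46, -57]
bipush 35  : [-46, -57, 35]
ineg       : [-46, -57, -35]
irem       : [-46, -22]

[-46, -22]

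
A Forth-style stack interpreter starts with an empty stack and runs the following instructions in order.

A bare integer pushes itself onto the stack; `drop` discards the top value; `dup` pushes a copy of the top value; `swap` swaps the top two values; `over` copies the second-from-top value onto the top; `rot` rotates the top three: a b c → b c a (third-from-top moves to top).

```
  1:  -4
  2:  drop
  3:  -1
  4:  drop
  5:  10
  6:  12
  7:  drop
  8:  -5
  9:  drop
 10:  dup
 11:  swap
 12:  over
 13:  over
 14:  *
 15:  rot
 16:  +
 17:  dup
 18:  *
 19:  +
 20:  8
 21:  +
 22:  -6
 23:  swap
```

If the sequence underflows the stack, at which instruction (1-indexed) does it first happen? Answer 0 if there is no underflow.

-4   → [-4]
drop → []
-1   → [-1]
drop → []
10   → [10]
12   → [10, 12]
drop → [10]
-5   → [10, -5]
drop → [10]
dup  → [10, 10]
swap → [10, 10]
over → [10, 10, 10]
over → [10, 10, 10, 10]
*    → [10, 10, 100]
rot  → [10, 100, 10]
+    → [10, 110]
dup  → [10, 110, 110]
*    → [10, 12100]
+    → [12110]
8    → [12110, 8]
+    → [12118]
-6   → [12118, -6]
swap → [-6, 12118]

0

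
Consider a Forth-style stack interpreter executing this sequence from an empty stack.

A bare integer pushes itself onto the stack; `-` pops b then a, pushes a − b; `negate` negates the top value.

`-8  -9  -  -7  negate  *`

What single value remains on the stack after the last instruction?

7

-8      [-8]
-9      [-8, -9]
-       [1]
-7      [1, -7]
negate  [1, 7]
*       [7]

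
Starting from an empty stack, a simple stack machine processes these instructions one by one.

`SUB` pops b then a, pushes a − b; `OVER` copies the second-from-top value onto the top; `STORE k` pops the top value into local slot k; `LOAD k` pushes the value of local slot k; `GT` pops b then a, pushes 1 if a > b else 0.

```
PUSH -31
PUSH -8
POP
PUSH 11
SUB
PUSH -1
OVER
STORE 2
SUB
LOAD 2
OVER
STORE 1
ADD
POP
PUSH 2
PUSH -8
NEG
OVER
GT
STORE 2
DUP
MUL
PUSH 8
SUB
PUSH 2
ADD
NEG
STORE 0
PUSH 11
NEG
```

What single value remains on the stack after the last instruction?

PUSH -31  [-31]
PUSH -8   [-31, -8]
POP       [-31]
PUSH 11   [-31, 11]
SUB       [-42]
PUSH -1   [-42, -1]
OVER      [-42, -1, -42]
STORE 2   [-42, -1]
SUB       [-41]
LOAD 2    [-41, -42]
OVER      [-41, -42, -41]
STORE 1   [-41, -42]
ADD       [-83]
POP       []
PUSH 2    [2]
PUSH -8   [2, -8]
NEG       [2, 8]
OVER      [2, 8, 2]
GT        [2, 1]
STORE 2   [2]
DUP       [2, 2]
MUL       [4]
PUSH 8    [4, 8]
SUB       [-4]
PUSH 2    [-4, 2]
ADD       [-2]
NEG       [2]
STORE 0   []
PUSH 11   [11]
NEG       [-11]

-11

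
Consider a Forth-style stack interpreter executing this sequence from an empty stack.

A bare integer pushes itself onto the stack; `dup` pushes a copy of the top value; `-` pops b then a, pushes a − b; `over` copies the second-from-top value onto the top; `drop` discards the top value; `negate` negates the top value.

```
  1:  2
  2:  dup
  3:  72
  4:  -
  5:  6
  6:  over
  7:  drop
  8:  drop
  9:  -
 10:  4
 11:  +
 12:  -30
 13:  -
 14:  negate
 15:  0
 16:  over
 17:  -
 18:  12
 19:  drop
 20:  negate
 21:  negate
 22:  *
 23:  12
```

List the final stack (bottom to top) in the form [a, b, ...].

2      → 2
dup    → 2 2
72     → 2 2 72
-      → 2 -70
6      → 2 -70 6
over   → 2 -70 6 -70
drop   → 2 -70 6
drop   → 2 -70
-      → 72
4      → 72 4
+      → 76
-30    → 76 -30
-      → 106
negate → -106
0      → -106 0
over   → -106 0 -106
-      → -106 106
12     → -106 106 12
drop   → -106 106
negate → -106 -106
negate → -106 106
*      → -11236
12     → -11236 12

[-11236, 12]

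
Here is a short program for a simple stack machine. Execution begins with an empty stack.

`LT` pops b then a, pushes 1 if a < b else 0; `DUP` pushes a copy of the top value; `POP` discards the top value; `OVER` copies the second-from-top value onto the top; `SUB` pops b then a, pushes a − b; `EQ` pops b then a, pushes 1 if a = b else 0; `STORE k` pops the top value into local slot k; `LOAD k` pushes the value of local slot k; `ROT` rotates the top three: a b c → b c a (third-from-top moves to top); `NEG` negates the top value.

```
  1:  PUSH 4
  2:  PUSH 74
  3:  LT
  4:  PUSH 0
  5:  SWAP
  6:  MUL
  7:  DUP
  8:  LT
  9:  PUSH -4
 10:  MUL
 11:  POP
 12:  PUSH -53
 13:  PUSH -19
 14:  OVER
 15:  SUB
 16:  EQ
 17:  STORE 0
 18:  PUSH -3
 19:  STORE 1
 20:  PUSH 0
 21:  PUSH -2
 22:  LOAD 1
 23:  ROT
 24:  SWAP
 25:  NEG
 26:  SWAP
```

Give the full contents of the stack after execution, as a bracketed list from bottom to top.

PUSH 4   : 4
PUSH 74  : 4 74
LT       : 1
PUSH 0   : 1 0
SWAP     : 0 1
MUL      : 0
DUP      : 0 0
LT       : 0
PUSH -4  : 0 -4
MUL      : 0
POP      : (empty)
PUSH -53 : -53
PUSH -19 : -53 -19
OVER     : -53 -19 -53
SUB      : -53 34
EQ       : 0
STORE 0  : (empty)
PUSH -3  : -3
STORE 1  : (empty)
PUSH 0   : 0
PUSH -2  : 0 -2
LOAD 1   : 0 -2 -3
ROT      : -2 -3 0
SWAP     : -2 0 -3
NEG      : -2 0 3
SWAP     : -2 3 0

[-2, 3, 0]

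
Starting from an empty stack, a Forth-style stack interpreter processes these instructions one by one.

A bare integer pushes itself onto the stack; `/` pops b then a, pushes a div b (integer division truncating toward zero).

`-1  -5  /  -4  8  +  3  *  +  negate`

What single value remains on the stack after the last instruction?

-1     : -1
-5     : -1 -5
/      : 0
-4     : 0 -4
8      : 0 -4 8
+      : 0 4
3      : 0 4 3
*      : 0 12
+      : 12
negate : -12

-12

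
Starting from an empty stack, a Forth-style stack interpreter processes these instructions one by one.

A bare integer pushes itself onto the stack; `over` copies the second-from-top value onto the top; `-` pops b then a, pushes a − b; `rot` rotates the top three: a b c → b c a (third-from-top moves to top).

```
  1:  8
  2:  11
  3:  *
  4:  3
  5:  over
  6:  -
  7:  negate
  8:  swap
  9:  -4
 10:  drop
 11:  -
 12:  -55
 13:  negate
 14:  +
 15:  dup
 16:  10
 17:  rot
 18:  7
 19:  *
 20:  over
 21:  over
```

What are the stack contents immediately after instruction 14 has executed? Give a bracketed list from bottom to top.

8      -> [8]
11     -> [8, 11]
*      -> [88]
3      -> [88, 3]
over   -> [88, 3, 88]
-      -> [88, -85]
negate -> [88, 85]
swap   -> [85, 88]
-4     -> [85, 88, -4]
drop   -> [85, 88]
-      -> [-3]
-55    -> [-3, -55]
negate -> [-3, 55]
+      -> [52]

[52]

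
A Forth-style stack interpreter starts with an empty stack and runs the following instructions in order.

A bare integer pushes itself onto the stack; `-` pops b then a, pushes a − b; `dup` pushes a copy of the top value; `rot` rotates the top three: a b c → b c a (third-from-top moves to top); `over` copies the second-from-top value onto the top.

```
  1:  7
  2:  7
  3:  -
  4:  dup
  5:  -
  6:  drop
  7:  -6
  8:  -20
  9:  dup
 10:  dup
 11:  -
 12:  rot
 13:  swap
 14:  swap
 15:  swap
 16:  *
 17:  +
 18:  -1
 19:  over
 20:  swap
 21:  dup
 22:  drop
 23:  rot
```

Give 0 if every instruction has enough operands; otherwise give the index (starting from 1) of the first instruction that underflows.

0

7    → 7
7    → 7 7
-    → 0
dup  → 0 0
-    → 0
drop → (empty)
-6   → -6
-20  → -6 -20
dup  → -6 -20 -20
dup  → -6 -20 -20 -20
-    → -6 -20 0
rot  → -20 0 -6
swap → -20 -6 0
swap → -20 0 -6
swap → -20 -6 0
*    → -20 0
+    → -20
-1   → -20 -1
over → -20 -1 -20
swap → -20 -20 -1
dup  → -20 -20 -1 -1
drop → -20 -20 -1
rot  → -20 -1 -20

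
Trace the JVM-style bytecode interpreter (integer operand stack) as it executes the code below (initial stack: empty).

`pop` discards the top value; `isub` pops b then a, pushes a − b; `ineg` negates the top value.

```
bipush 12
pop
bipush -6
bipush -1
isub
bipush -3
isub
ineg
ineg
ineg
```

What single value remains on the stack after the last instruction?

bipush 12  [12]
pop        []
bipush -6  [-6]
bipush -1  [-6, -1]
isub       [-5]
bipush -3  [-5, -3]
isub       [-2]
ineg       [2]
ineg       [-2]
ineg       [2]

2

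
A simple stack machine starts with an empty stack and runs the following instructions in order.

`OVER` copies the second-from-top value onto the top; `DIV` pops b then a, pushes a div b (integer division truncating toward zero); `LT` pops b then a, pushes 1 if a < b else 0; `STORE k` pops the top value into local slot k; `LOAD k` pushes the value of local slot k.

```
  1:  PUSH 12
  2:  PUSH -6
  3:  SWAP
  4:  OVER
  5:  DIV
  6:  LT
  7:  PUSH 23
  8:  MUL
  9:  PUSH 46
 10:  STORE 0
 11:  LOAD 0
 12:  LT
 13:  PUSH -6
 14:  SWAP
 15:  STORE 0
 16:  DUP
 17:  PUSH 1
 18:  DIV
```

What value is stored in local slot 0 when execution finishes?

PUSH 12  12
PUSH -6  12 -6
SWAP     -6 12
OVER     -6 12 -6
DIV      -6 -2
LT       1
PUSH 23  1 23
MUL      23
PUSH 46  23 46
STORE 0  23
LOAD 0   23 46
LT       1
PUSH -6  1 -6
SWAP     -6 1
STORE 0  -6
DUP      -6 -6
PUSH 1   -6 -6 1
DIV      -6 -6

1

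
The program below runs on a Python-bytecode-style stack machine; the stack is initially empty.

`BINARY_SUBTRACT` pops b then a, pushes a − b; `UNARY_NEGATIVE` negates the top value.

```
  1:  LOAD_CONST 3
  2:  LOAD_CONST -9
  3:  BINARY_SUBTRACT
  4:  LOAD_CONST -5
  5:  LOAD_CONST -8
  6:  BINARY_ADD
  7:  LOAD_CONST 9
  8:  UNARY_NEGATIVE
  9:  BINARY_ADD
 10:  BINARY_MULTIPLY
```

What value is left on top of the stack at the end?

-264

LOAD_CONST 3    → [3]
LOAD_CONST -9   → [3, -9]
BINARY_SUBTRACT → [12]
LOAD_CONST -5   → [12, -5]
LOAD_CONST -8   → [12, -5, -8]
BINARY_ADD      → [12, -13]
LOAD_CONST 9    → [12, -13, 9]
UNARY_NEGATIVE  → [12, -13, -9]
BINARY_ADD      → [12, -22]
BINARY_MULTIPLY → [-264]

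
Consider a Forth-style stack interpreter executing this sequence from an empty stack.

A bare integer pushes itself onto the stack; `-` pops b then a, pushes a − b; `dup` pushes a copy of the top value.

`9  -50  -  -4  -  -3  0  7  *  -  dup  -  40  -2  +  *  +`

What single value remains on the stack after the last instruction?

9   -> [9]
-50 -> [9, -50]
-   -> [59]
-4  -> [59, -4]
-   -> [63]
-3  -> [63, -3]
0   -> [63, -3, 0]
7   -> [63, -3, 0, 7]
*   -> [63, -3, 0]
-   -> [63, -3]
dup -> [63, -3, -3]
-   -> [63, 0]
40  -> [63, 0, 40]
-2  -> [63, 0, 40, -2]
+   -> [63, 0, 38]
*   -> [63, 0]
+   -> [63]

63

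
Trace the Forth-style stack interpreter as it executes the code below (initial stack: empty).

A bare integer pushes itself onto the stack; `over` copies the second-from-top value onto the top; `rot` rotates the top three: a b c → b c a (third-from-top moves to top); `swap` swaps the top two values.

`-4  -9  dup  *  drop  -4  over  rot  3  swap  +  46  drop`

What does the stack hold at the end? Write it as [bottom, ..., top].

[-4, -4, -1]

-4   -> [-4]
-9   -> [-4, -9]
dup  -> [-4, -9, -9]
*    -> [-4, 81]
drop -> [-4]
-4   -> [-4, -4]
over -> [-4, -4, -4]
rot  -> [-4, -4, -4]
3    -> [-4, -4, -4, 3]
swap -> [-4, -4, 3, -4]
+    -> [-4, -4, -1]
46   -> [-4, -4, -1, 46]
drop -> [-4, -4, -1]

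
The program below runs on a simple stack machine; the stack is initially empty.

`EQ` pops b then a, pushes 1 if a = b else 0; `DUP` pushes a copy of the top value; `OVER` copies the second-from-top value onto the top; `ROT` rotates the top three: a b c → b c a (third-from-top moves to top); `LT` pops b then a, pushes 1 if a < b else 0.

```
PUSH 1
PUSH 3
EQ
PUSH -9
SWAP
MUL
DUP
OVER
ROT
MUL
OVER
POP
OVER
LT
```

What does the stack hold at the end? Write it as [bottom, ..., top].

[0, 0]

PUSH 1   1
PUSH 3   1 3
EQ       0
PUSH -9  0 -9
SWAP     -9 0
MUL      0
DUP      0 0
OVER     0 0 0
ROT      0 0 0
MUL      0 0
OVER     0 0 0
POP      0 0
OVER     0 0 0
LT       0 0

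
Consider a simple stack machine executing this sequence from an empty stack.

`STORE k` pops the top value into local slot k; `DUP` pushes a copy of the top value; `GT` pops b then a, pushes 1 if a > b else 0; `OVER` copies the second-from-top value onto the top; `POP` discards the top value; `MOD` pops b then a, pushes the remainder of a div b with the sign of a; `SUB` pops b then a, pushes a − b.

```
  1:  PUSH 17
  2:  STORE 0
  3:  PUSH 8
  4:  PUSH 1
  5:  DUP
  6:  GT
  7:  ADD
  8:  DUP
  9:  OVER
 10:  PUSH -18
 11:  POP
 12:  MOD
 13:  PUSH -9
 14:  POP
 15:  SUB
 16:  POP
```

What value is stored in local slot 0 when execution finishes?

PUSH 17   [17]
STORE 0   []
PUSH 8    [8]
PUSH 1    [8, 1]
DUP       [8, 1, 1]
GT        [8, 0]
ADD       [8]
DUP       [8, 8]
OVER      [8, 8, 8]
PUSH -18  [8, 8, 8, -18]
POP       [8, 8, 8]
MOD       [8, 0]
PUSH -9   [8, 0, -9]
POP       [8, 0]
SUB       [8]
POP       []

17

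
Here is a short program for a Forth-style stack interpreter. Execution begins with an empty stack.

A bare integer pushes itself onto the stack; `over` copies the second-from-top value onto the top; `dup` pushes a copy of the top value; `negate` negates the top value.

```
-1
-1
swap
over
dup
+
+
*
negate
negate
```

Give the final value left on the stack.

3

-1     → [-1]
-1     → [-1, -1]
swap   → [-1, -1]
over   → [-1, -1, -1]
dup    → [-1, -1, -1, -1]
+      → [-1, -1, -2]
+      → [-1, -3]
*      → [3]
negate → [-3]
negate → [3]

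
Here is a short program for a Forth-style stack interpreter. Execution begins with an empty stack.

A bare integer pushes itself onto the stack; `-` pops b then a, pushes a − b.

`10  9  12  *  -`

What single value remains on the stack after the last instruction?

-98

10 : 10
9  : 10 9
12 : 10 9 12
*  : 10 108
-  : -98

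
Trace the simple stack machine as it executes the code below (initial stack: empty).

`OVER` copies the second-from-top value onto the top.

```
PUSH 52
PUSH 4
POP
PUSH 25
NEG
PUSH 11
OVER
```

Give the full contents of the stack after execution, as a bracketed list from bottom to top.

[52, -25, 11, -25]

PUSH 52 : 52
PUSH 4  : 52 4
POP     : 52
PUSH 25 : 52 25
NEG     : 52 -25
PUSH 11 : 52 -25 11
OVER    : 52 -25 11 -25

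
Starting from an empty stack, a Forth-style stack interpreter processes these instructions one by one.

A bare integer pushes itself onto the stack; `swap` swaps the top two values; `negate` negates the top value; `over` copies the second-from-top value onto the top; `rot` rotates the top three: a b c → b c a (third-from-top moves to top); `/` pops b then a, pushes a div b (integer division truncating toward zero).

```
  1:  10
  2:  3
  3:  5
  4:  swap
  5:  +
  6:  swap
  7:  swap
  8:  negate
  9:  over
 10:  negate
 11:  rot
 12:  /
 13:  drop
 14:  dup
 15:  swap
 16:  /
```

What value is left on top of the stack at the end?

1

10     : [10]
3      : [10, 3]
5      : [10, 3, 5]
swap   : [10, 5, 3]
+      : [10, 8]
swap   : [8, 10]
swap   : [10, 8]
negate : [10, -8]
over   : [10, -8, 10]
negate : [10, -8, -10]
rot    : [-8, -10, 10]
/      : [-8, -1]
drop   : [-8]
dup    : [-8, -8]
swap   : [-8, -8]
/      : [1]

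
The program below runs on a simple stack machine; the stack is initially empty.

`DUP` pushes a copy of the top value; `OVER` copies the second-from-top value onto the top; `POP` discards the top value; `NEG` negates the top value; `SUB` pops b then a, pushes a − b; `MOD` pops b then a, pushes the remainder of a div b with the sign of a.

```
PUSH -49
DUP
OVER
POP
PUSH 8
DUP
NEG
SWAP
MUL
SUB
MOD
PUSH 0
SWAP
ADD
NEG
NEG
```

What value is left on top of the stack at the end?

PUSH -49  [-49]
DUP       [-49, -49]
OVER      [-49, -49, -49]
POP       [-49, -49]
PUSH 8    [-49, -49, 8]
DUP       [-49, -49, 8, 8]
NEG       [-49, -49, 8, -8]
SWAP      [-49, -49, -8, 8]
MUL       [-49, -49, -64]
SUB       [-49, 15]
MOD       [-4]
PUSH 0    [-4, 0]
SWAP      [0, -4]
ADD       [-4]
NEG       [4]
NEG       [-4]

-4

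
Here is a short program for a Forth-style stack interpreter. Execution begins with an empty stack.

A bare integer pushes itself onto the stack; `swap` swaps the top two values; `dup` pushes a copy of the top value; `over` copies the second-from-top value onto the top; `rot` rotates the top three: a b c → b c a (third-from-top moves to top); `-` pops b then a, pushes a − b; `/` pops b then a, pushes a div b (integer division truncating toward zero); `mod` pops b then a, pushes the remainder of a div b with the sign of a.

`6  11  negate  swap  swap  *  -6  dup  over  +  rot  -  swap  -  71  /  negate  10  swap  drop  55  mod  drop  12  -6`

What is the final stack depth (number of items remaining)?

2

6      : 6
11     : 6 11
negate : 6 -11
swap   : -11 6
swap   : 6 -11
*      : -66
-6     : -66 -6
dup    : -66 -6 -6
over   : -66 -6 -6 -6
+      : -66 -6 -12
rot    : -6 -12 -66
-      : -6 54
swap   : 54 -6
-      : 60
71     : 60 71
/      : 0
negate : 0
10     : 0 10
swap   : 10 0
drop   : 10
55     : 10 55
mod    : 10
drop   : (empty)
12     : 12
-6     : 12 -6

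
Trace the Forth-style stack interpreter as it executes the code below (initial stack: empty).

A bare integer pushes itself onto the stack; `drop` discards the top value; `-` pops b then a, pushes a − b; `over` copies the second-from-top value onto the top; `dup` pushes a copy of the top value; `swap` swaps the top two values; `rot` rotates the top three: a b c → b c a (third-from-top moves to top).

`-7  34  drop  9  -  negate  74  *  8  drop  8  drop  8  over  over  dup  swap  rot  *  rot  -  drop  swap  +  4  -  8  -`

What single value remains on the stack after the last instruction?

1180

-7     : [-7]
34     : [-7, 34]
drop   : [-7]
9      : [-7, 9]
-      : [-16]
negate : [16]
74     : [16, 74]
*      : [1184]
8      : [1184, 8]
drop   : [1184]
8      : [1184, 8]
drop   : [1184]
8      : [1184, 8]
over   : [1184, 8, 1184]
over   : [1184, 8, 1184, 8]
dup    : [1184, 8, 1184, 8, 8]
swap   : [1184, 8, 1184, 8, 8]
rot    : [1184, 8, 8, 8, 1184]
*      : [1184, 8, 8, 9472]
rot    : [1184, 8, 9472, 8]
-      : [1184, 8, 9464]
drop   : [1184, 8]
swap   : [8, 1184]
+      : [1192]
4      : [1192, 4]
-      : [1188]
8      : [1188, 8]
-      : [1180]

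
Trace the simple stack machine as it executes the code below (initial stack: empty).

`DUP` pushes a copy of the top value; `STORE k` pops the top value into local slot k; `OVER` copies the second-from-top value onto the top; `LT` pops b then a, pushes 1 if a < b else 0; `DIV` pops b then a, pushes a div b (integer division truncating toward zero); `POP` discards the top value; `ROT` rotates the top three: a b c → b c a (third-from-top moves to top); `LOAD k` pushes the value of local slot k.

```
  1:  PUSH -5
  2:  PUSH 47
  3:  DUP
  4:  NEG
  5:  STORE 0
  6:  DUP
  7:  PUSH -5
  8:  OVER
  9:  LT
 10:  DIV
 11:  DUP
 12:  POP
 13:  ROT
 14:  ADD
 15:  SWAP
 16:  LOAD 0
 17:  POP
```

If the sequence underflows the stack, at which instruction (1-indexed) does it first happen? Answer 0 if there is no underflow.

0

PUSH -5 → -5
PUSH 47 → -5 47
DUP     → -5 47 47
NEG     → -5 47 -47
STORE 0 → -5 47
DUP     → -5 47 47
PUSH -5 → -5 47 47 -5
OVER    → -5 47 47 -5 47
LT      → -5 47 47 1
DIV     → -5 47 47
DUP     → -5 47 47 47
POP     → -5 47 47
ROT     → 47 47 -5
ADD     → 47 42
SWAP    → 42 47
LOAD 0  → 42 47 -47
POP     → 42 47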